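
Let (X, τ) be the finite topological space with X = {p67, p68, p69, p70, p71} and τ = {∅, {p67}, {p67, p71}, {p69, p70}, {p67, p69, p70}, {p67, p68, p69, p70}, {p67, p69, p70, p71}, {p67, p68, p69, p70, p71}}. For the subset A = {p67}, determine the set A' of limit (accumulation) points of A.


A' = {p68, p71}

For each x ∈ X, list the open sets U ∈ τ with x ∈ U, then check whether U ∩ (A ∖ {x}) ≠ ∅ for every such U.
  x = p67: open {p67} ∋ x has {p67} ∩ (A ∖ {p67}) = ∅, so x is NOT a limit point.
  x = p68: opens ∋ x are {p67, p68, p69, p70}, {p67, p68, p69, p70, p71}; each meets A ∖ {p68}, so x IS a limit point.
  x = p69: open {p69, p70} ∋ x has {p69, p70} ∩ (A ∖ {p69}) = ∅, so x is NOT a limit point.
  x = p70: open {p69, p70} ∋ x has {p69, p70} ∩ (A ∖ {p70}) = ∅, so x is NOT a limit point.
  x = p71: opens ∋ x are {p67, p71}, {p67, p69, p70, p71}, {p67, p68, p69, p70, p71}; each meets A ∖ {p71}, so x IS a limit point.
Collecting: A' = {p68, p71}.


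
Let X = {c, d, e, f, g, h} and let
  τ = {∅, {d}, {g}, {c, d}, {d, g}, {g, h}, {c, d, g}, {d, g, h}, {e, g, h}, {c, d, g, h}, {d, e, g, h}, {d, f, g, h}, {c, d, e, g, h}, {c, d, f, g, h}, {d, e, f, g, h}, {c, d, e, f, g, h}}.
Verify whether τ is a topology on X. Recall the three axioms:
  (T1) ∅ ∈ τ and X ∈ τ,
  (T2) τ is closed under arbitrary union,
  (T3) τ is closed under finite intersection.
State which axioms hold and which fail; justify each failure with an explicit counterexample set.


τ IS a topology on X.

Axiom (T1): ∅ ∈ τ? Yes; X ∈ τ? Yes.
Axiom (T2/T3): check pairwise unions and intersections of members of τ.
All pairwise intersections and unions checked — each lies in τ. Therefore τ satisfies (T1), (T2), (T3): it IS a topology on X.


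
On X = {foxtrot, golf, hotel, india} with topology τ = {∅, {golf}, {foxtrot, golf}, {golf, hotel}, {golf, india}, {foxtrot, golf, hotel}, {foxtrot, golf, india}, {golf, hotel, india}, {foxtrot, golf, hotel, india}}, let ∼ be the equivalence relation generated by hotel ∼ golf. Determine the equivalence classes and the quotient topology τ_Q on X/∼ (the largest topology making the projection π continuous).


X/∼ = {[foxtrot], [golf=hotel], [india]}; |τ_Q| = 5.

Equivalence classes: [foxtrot], [golf=hotel], [india].
Quotient map π: X → X/∼ sends foxtrot ↦ [foxtrot], golf ↦ [golf=hotel], hotel ↦ [golf=hotel], india ↦ [india].
For each subset V ⊆ X/∼, compute π^{-1}(V) ⊆ X and check whether π^{-1}(V) ∈ τ. V is open in τ_Q iff π^{-1}(V) ∈ τ.
  V = {}: π^{-1}(V) = ∅ ∈ τ ✓.
  V = {[foxtrot]}: π^{-1}(V) = {foxtrot} ∉ τ ✗.
  V = {[golf=hotel]}: π^{-1}(V) = {golf, hotel} ∈ τ ✓.
  V = {[foxtrot], [golf=hotel]}: π^{-1}(V) = {foxtrot, golf, hotel} ∈ τ ✓.
  V = {[india]}: π^{-1}(V) = {india} ∉ τ ✗.
  V = {[foxtrot], [india]}: π^{-1}(V) = {foxtrot, india} ∉ τ ✗.
  V = {[golf=hotel], [india]}: π^{-1}(V) = {golf, hotel, india} ∈ τ ✓.
  V = {[foxtrot], [golf=hotel], [india]}: π^{-1}(V) = {foxtrot, golf, hotel, india} ∈ τ ✓.
Open sets in the quotient: τ_Q = {{}, {[golf=hotel]}, {[foxtrot], [golf=hotel]}, {[golf=hotel], [india]}, {[foxtrot], [golf=hotel], [india]}} (5 elements).


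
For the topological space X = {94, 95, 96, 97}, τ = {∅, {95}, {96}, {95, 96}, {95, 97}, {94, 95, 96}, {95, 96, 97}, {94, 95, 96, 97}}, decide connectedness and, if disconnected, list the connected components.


(X, τ) is connected.

Find clopen sets (U ∈ τ with X ∖ U ∈ τ):
  U = ∅, X ∖ U = {94, 95, 96, 97} — both open, so U is clopen.
  U = {94, 95, 96, 97}, X ∖ U = ∅ — both open, so U is clopen.
Only trivial clopens (∅ and X) exist, so (X, τ) is connected.
Compute connected components by grouping points that agree on all clopens:
  component: {94, 95, 96, 97}


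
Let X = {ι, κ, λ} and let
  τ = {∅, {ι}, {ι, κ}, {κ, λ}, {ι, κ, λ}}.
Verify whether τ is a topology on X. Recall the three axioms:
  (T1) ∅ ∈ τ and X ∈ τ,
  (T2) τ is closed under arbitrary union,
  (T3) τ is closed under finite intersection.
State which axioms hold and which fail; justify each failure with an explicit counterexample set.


τ is NOT a topology on X.

Axiom (T1): ∅ ∈ τ? Yes; X ∈ τ? Yes.
Axiom (T2/T3): check pairwise unions and intersections of members of τ.
Counterexample for (T3): {ι, κ} ∩ {κ, λ} = {κ} ∉ τ. Therefore τ is NOT a topology.


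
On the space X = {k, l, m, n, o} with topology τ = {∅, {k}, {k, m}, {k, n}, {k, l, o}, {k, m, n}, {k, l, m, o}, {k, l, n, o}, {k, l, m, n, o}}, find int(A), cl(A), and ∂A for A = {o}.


int(A) = ∅, cl(A) = {l, o}, ∂A = {l, o}.

Closed sets in (X, τ) are complements of opens:
  closed(X, τ) = {∅, {m}, {n}, {l, o}, {m, n}, {l, m, o}, {l, n, o}, {l, m, n, o}, {k, l, m, n, o}}.
int(A) = ⋃ {U ∈ τ : U ⊆ A}. Opens contained in A: ∅.
Taking the union of these: int(A) = ∅.
cl(A) = ⋂ {C closed : A ⊆ C}. Closed sets containing A: {l, o}, {l, m, o}, {l, n, o}, {l, m, n, o}, {k, l, m, n, o}.
Intersecting these: cl(A) = {l, o}.
∂A = cl(A) ∖ int(A) = {l, o} ∖ ∅ = {l, o}.


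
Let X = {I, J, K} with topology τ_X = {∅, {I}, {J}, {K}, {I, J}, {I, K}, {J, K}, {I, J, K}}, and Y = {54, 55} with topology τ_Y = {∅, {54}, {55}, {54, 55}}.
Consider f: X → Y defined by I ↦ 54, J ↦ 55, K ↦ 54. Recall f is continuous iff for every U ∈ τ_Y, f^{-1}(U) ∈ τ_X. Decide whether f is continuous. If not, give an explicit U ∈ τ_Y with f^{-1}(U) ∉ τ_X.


f IS continuous.

Compute f^{-1}(U) for each U ∈ τ_Y:
  U = ∅: f^{-1}(U) = ∅ ∈ τ_X ✓.
  U = {54}: f^{-1}(U) = {I, K} ∈ τ_X ✓.
  U = {55}: f^{-1}(U) = {J} ∈ τ_X ✓.
  U = {54, 55}: f^{-1}(U) = {I, J, K} ∈ τ_X ✓.
Every preimage lies in τ_X, so f IS continuous.


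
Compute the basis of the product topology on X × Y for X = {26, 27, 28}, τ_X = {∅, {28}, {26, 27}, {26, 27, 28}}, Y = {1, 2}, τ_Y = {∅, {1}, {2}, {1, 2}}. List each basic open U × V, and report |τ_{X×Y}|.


Basis B = {∅ × ∅, {28} × {1}, {28} × {2}, {26, 27} × {1}, {26, 27} × {2}, {28} × {1, 2}, {26, 27, 28} × {1}, {26, 27, 28} × {2}, {26, 27} × {1, 2}, {26, 27, 28} × {1, 2}}; |τ_{X×Y}| = 16.

Enumerate products U × V with U ∈ τ_X, V ∈ τ_Y (deduplicated):
  ∅ × ∅ = {} (∅)
  {28} × {1} = {(28,1)}
  {28} × {2} = {(28,2)}
  {26, 27} × {1} = {(26,1), (27,1)}
  {26, 27} × {2} = {(26,2), (27,2)}
  {28} × {1, 2} = {(28,1), (28,2)}
  {26, 27, 28} × {1} = {(26,1), (27,1), (28,1)}
  {26, 27, 28} × {2} = {(26,2), (27,2), (28,2)}
  {26, 27} × {1, 2} = {(26,1), (26,2), (27,1), (27,2)}
  {26, 27, 28} × {1, 2} = {(26,1), (26,2), (27,1), (27,2), (28,1), (28,2)}
These 10 distinct sets form the basis B.
Close under arbitrary unions to get τ_{X×Y}; counting gives |τ_{X×Y}| = 16.


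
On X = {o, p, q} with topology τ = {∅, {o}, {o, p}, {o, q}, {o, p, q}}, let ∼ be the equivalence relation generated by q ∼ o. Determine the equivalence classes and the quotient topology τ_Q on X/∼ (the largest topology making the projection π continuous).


X/∼ = {[o=q], [p]}; |τ_Q| = 3.

Equivalence classes: [o=q], [p].
Quotient map π: X → X/∼ sends o ↦ [o=q], p ↦ [p], q ↦ [o=q].
For each subset V ⊆ X/∼, compute π^{-1}(V) ⊆ X and check whether π^{-1}(V) ∈ τ. V is open in τ_Q iff π^{-1}(V) ∈ τ.
  V = {}: π^{-1}(V) = ∅ ∈ τ ✓.
  V = {[o=q]}: π^{-1}(V) = {o, q} ∈ τ ✓.
  V = {[p]}: π^{-1}(V) = {p} ∉ τ ✗.
  V = {[o=q], [p]}: π^{-1}(V) = {o, p, q} ∈ τ ✓.
Open sets in the quotient: τ_Q = {{}, {[o=q]}, {[o=q], [p]}} (3 elements).


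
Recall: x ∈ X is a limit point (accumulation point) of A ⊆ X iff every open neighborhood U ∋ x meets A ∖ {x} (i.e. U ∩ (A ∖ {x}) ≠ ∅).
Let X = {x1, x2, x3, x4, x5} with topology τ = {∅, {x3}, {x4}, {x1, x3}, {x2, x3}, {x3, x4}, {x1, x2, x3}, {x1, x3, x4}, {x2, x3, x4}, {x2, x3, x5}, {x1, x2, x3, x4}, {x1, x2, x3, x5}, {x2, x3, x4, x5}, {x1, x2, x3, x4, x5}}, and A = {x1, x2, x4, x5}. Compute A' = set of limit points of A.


A' = {x5}

For each x ∈ X, list the open sets U ∈ τ with x ∈ U, then check whether U ∩ (A ∖ {x}) ≠ ∅ for every such U.
  x = x1: open {x1, x3} ∋ x has {x1, x3} ∩ (A ∖ {x1}) = ∅, so x is NOT a limit point.
  x = x2: open {x2, x3} ∋ x has {x2, x3} ∩ (A ∖ {x2}) = ∅, so x is NOT a limit point.
  x = x3: open {x3} ∋ x has {x3} ∩ (A ∖ {x3}) = ∅, so x is NOT a limit point.
  x = x4: open {x4} ∋ x has {x4} ∩ (A ∖ {x4}) = ∅, so x is NOT a limit point.
  x = x5: opens ∋ x are {x2, x3, x5}, {x1, x2, x3, x5}, {x2, x3, x4, x5}, {x1, x2, x3, x4, x5}; each meets A ∖ {x5}, so x IS a limit point.
Collecting: A' = {x5}.


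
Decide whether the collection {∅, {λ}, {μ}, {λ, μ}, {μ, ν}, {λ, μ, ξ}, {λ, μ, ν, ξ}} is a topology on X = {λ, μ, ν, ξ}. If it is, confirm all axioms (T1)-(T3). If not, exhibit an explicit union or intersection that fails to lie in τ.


τ is NOT a topology on X.

Axiom (T1): ∅ ∈ τ? Yes; X ∈ τ? Yes.
Axiom (T2/T3): check pairwise unions and intersections of members of τ.
Counterexample for (T2): {λ} ∪ {μ, ν} = {λ, μ, ν} ∉ τ. Therefore τ is NOT a topology.


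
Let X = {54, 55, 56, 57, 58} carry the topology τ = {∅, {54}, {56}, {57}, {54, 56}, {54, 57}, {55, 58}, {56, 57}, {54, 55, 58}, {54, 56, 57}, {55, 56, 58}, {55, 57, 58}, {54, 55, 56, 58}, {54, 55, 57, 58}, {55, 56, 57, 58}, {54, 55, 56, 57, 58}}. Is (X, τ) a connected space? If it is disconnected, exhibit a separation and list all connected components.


(X, τ) is disconnected; components = [{54}, {56}, {57}, {55, 58}].

Find clopen sets (U ∈ τ with X ∖ U ∈ τ):
  U = ∅, X ∖ U = {54, 55, 56, 57, 58} — both open, so U is clopen.
  U = {54}, X ∖ U = {55, 56, 57, 58} — both open, so U is clopen.
  U = {56}, X ∖ U = {54, 55, 57, 58} — both open, so U is clopen.
  U = {57}, X ∖ U = {54, 55, 56, 58} — both open, so U is clopen.
  U = {54, 56}, X ∖ U = {55, 57, 58} — both open, so U is clopen.
  U = {54, 57}, X ∖ U = {55, 56, 58} — both open, so U is clopen.
  U = {55, 58}, X ∖ U = {54, 56, 57} — both open, so U is clopen.
  U = {56, 57}, X ∖ U = {54, 55, 58} — both open, so U is clopen.
  U = {54, 55, 58}, X ∖ U = {56, 57} — both open, so U is clopen.
  U = {54, 56, 57}, X ∖ U = {55, 58} — both open, so U is clopen.
  U = {55, 56, 58}, X ∖ U = {54, 57} — both open, so U is clopen.
  U = {55, 57, 58}, X ∖ U = {54, 56} — both open, so U is clopen.
  U = {54, 55, 56, 58}, X ∖ U = {57} — both open, so U is clopen.
  U = {54, 55, 57, 58}, X ∖ U = {56} — both open, so U is clopen.
  U = {55, 56, 57, 58}, X ∖ U = {54} — both open, so U is clopen.
  U = {54, 55, 56, 57, 58}, X ∖ U = ∅ — both open, so U is clopen.
Nontrivial clopen(s) exist: e.g. {54, 55, 57, 58}. So (X, τ) is disconnected.
Compute connected components by grouping points that agree on all clopens:
  component: {54}
  component: {56}
  component: {57}
  component: {55, 58}


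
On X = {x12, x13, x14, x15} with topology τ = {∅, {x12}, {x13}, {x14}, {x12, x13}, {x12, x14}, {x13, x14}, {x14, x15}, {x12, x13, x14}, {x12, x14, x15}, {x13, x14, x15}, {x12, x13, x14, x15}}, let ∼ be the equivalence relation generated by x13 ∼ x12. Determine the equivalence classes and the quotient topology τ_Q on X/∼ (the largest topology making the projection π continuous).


X/∼ = {[x12=x13], [x14], [x15]}; |τ_Q| = 6.

Equivalence classes: [x12=x13], [x14], [x15].
Quotient map π: X → X/∼ sends x12 ↦ [x12=x13], x13 ↦ [x12=x13], x14 ↦ [x14], x15 ↦ [x15].
For each subset V ⊆ X/∼, compute π^{-1}(V) ⊆ X and check whether π^{-1}(V) ∈ τ. V is open in τ_Q iff π^{-1}(V) ∈ τ.
  V = {}: π^{-1}(V) = ∅ ∈ τ ✓.
  V = {[x12=x13]}: π^{-1}(V) = {x12, x13} ∈ τ ✓.
  V = {[x14]}: π^{-1}(V) = {x14} ∈ τ ✓.
  V = {[x12=x13], [x14]}: π^{-1}(V) = {x12, x13, x14} ∈ τ ✓.
  V = {[x15]}: π^{-1}(V) = {x15} ∉ τ ✗.
  V = {[x12=x13], [x15]}: π^{-1}(V) = {x12, x13, x15} ∉ τ ✗.
  V = {[x14], [x15]}: π^{-1}(V) = {x14, x15} ∈ τ ✓.
  V = {[x12=x13], [x14], [x15]}: π^{-1}(V) = {x12, x13, x14, x15} ∈ τ ✓.
Open sets in the quotient: τ_Q = {{}, {[x12=x13]}, {[x14]}, {[x12=x13], [x14]}, {[x14], [x15]}, {[x12=x13], [x14], [x15]}} (6 elements).


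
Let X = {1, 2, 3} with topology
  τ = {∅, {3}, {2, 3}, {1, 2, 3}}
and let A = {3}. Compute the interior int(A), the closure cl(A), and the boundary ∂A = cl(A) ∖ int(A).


int(A) = {3}, cl(A) = {1, 2, 3}, ∂A = {1, 2}.

Closed sets in (X, τ) are complements of opens:
  closed(X, τ) = {∅, {1}, {1, 2}, {1, 2, 3}}.
int(A) = ⋃ {U ∈ τ : U ⊆ A}. Opens contained in A: ∅, {3}.
Taking the union of these: int(A) = {3}.
cl(A) = ⋂ {C closed : A ⊆ C}. Closed sets containing A: {1, 2, 3}.
Intersecting these: cl(A) = {1, 2, 3}.
∂A = cl(A) ∖ int(A) = {1, 2, 3} ∖ {3} = {1, 2}.


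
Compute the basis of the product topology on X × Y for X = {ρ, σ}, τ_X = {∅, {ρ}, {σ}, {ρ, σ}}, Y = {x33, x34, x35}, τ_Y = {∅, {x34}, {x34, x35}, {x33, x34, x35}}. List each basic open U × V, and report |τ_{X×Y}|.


Basis B = {∅ × ∅, {ρ} × {x34}, {σ} × {x34}, {ρ} × {x34, x35}, {ρ, σ} × {x34}, {σ} × {x34, x35}, {ρ} × {x33, x34, x35}, {σ} × {x33, x34, x35}, {ρ, σ} × {x34, x35}, {ρ, σ} × {x33, x34, x35}}; |τ_{X×Y}| = 16.

Enumerate products U × V with U ∈ τ_X, V ∈ τ_Y (deduplicated):
  ∅ × ∅ = {} (∅)
  {ρ} × {x34} = {(ρ,x34)}
  {σ} × {x34} = {(σ,x34)}
  {ρ} × {x34, x35} = {(ρ,x34), (ρ,x35)}
  {ρ, σ} × {x34} = {(ρ,x34), (σ,x34)}
  {σ} × {x34, x35} = {(σ,x34), (σ,x35)}
  {ρ} × {x33, x34, x35} = {(ρ,x33), (ρ,x34), (ρ,x35)}
  {σ} × {x33, x34, x35} = {(σ,x33), (σ,x34), (σ,x35)}
  {ρ, σ} × {x34, x35} = {(ρ,x34), (ρ,x35), (σ,x34), (σ,x35)}
  {ρ, σ} × {x33, x34, x35} = {(ρ,x33), (ρ,x34), (ρ,x35), (σ,x33), (σ,x34), (σ,x35)}
These 10 distinct sets form the basis B.
Close under arbitrary unions to get τ_{X×Y}; counting gives |τ_{X×Y}| = 16.


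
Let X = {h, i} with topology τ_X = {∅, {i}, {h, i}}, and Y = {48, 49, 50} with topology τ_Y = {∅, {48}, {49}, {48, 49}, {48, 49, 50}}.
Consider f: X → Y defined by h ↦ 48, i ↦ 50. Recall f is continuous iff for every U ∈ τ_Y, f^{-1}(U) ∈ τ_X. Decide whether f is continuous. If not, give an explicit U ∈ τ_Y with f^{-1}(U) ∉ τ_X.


f is NOT continuous.

Compute f^{-1}(U) for each U ∈ τ_Y:
  U = ∅: f^{-1}(U) = ∅ ∈ τ_X ✓.
  U = {48}: f^{-1}(U) = {h} ∉ τ_X ✗.
  U = {49}: f^{-1}(U) = ∅ ∈ τ_X ✓.
  U = {48, 49}: f^{-1}(U) = {h} ∉ τ_X ✗.
  U = {48, 49, 50}: f^{-1}(U) = {h, i} ∈ τ_X ✓.
Found U = {48} with f^{-1}(U) = {h} not in τ_X. Therefore f is NOT continuous.


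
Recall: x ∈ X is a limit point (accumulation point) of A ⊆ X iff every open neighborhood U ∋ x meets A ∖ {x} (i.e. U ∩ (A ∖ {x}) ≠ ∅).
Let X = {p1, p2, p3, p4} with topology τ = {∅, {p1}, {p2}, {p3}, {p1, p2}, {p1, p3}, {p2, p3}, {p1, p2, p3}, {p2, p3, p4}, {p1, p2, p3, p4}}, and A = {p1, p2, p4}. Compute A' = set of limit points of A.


A' = {p4}

For each x ∈ X, list the open sets U ∈ τ with x ∈ U, then check whether U ∩ (A ∖ {x}) ≠ ∅ for every such U.
  x = p1: open {p1} ∋ x has {p1} ∩ (A ∖ {p1}) = ∅, so x is NOT a limit point.
  x = p2: open {p2} ∋ x has {p2} ∩ (A ∖ {p2}) = ∅, so x is NOT a limit point.
  x = p3: open {p3} ∋ x has {p3} ∩ (A ∖ {p3}) = ∅, so x is NOT a limit point.
  x = p4: opens ∋ x are {p2, p3, p4}, {p1, p2, p3, p4}; each meets A ∖ {p4}, so x IS a limit point.
Collecting: A' = {p4}.


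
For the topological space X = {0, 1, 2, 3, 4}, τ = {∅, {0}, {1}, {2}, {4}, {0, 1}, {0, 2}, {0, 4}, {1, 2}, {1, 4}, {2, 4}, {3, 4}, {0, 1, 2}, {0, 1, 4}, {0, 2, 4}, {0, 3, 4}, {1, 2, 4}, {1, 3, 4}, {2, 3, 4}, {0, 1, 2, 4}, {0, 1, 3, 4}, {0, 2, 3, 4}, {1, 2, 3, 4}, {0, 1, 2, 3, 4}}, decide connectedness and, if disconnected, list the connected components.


(X, τ) is disconnected; components = [{0}, {1}, {2}, {3, 4}].

Find clopen sets (U ∈ τ with X ∖ U ∈ τ):
  U = ∅, X ∖ U = {0, 1, 2, 3, 4} — both open, so U is clopen.
  U = {0}, X ∖ U = {1, 2, 3, 4} — both open, so U is clopen.
  U = {1}, X ∖ U = {0, 2, 3, 4} — both open, so U is clopen.
  U = {2}, X ∖ U = {0, 1, 3, 4} — both open, so U is clopen.
  U = {0, 1}, X ∖ U = {2, 3, 4} — both open, so U is clopen.
  U = {0, 2}, X ∖ U = {1, 3, 4} — both open, so U is clopen.
  U = {1, 2}, X ∖ U = {0, 3, 4} — both open, so U is clopen.
  U = {3, 4}, X ∖ U = {0, 1, 2} — both open, so U is clopen.
  U = {0, 1, 2}, X ∖ U = {3, 4} — both open, so U is clopen.
  U = {0, 3, 4}, X ∖ U = {1, 2} — both open, so U is clopen.
  U = {1, 3, 4}, X ∖ U = {0, 2} — both open, so U is clopen.
  U = {2, 3, 4}, X ∖ U = {0, 1} — both open, so U is clopen.
  U = {0, 1, 3, 4}, X ∖ U = {2} — both open, so U is clopen.
  U = {0, 2, 3, 4}, X ∖ U = {1} — both open, so U is clopen.
  U = {1, 2, 3, 4}, X ∖ U = {0} — both open, so U is clopen.
  U = {0, 1, 2, 3, 4}, X ∖ U = ∅ — both open, so U is clopen.
Nontrivial clopen(s) exist: e.g. {2, 3, 4}. So (X, τ) is disconnected.
Compute connected components by grouping points that agree on all clopens:
  component: {0}
  component: {1}
  component: {2}
  component: {3, 4}


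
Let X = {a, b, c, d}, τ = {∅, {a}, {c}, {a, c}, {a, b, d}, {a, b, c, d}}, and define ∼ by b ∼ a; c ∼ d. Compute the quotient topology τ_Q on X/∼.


X/∼ = {[a=b], [c=d]}; |τ_Q| = 2.

Equivalence classes: [a=b], [c=d].
Quotient map π: X → X/∼ sends a ↦ [a=b], b ↦ [a=b], c ↦ [c=d], d ↦ [c=d].
For each subset V ⊆ X/∼, compute π^{-1}(V) ⊆ X and check whether π^{-1}(V) ∈ τ. V is open in τ_Q iff π^{-1}(V) ∈ τ.
  V = {}: π^{-1}(V) = ∅ ∈ τ ✓.
  V = {[a=b]}: π^{-1}(V) = {a, b} ∉ τ ✗.
  V = {[c=d]}: π^{-1}(V) = {c, d} ∉ τ ✗.
  V = {[a=b], [c=d]}: π^{-1}(V) = {a, b, c, d} ∈ τ ✓.
Open sets in the quotient: τ_Q = {{}, {[a=b], [c=d]}} (2 elements).


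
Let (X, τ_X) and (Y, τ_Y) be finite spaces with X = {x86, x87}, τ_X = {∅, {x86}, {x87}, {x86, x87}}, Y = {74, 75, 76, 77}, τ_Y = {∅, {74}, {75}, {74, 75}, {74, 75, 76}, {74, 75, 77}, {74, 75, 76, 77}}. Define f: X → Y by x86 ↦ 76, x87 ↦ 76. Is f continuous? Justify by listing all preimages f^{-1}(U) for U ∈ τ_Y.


f IS continuous.

Compute f^{-1}(U) for each U ∈ τ_Y:
  U = ∅: f^{-1}(U) = ∅ ∈ τ_X ✓.
  U = {74}: f^{-1}(U) = ∅ ∈ τ_X ✓.
  U = {75}: f^{-1}(U) = ∅ ∈ τ_X ✓.
  U = {74, 75}: f^{-1}(U) = ∅ ∈ τ_X ✓.
  U = {74, 75, 76}: f^{-1}(U) = {x86, x87} ∈ τ_X ✓.
  U = {74, 75, 77}: f^{-1}(U) = ∅ ∈ τ_X ✓.
  U = {74, 75, 76, 77}: f^{-1}(U) = {x86, x87} ∈ τ_X ✓.
Every preimage lies in τ_X, so f IS continuous.


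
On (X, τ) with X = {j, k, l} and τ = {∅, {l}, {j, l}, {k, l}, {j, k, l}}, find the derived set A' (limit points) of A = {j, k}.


A' = ∅

For each x ∈ X, list the open sets U ∈ τ with x ∈ U, then check whether U ∩ (A ∖ {x}) ≠ ∅ for every such U.
  x = j: open {j, l} ∋ x has {j, l} ∩ (A ∖ {j}) = ∅, so x is NOT a limit point.
  x = k: open {k, l} ∋ x has {k, l} ∩ (A ∖ {k}) = ∅, so x is NOT a limit point.
  x = l: open {l} ∋ x has {l} ∩ (A ∖ {l}) = ∅, so x is NOT a limit point.
Collecting: A' = ∅.


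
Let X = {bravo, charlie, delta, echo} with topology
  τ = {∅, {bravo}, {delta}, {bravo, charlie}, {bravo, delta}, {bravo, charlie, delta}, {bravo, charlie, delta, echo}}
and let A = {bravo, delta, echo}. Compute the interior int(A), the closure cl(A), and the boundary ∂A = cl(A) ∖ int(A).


int(A) = {bravo, delta}, cl(A) = {bravo, charlie, delta, echo}, ∂A = {charlie, echo}.

Closed sets in (X, τ) are complements of opens:
  closed(X, τ) = {∅, {echo}, {charlie, echo}, {delta, echo}, {bravo, charlie, echo}, {charlie, delta, echo}, {bravo, charlie, delta, echo}}.
int(A) = ⋃ {U ∈ τ : U ⊆ A}. Opens contained in A: ∅, {bravo}, {delta}, {bravo, delta}.
Taking the union of these: int(A) = {bravo, delta}.
cl(A) = ⋂ {C closed : A ⊆ C}. Closed sets containing A: {bravo, charlie, delta, echo}.
Intersecting these: cl(A) = {bravo, charlie, delta, echo}.
∂A = cl(A) ∖ int(A) = {bravo, charlie, delta, echo} ∖ {bravo, delta} = {charlie, echo}.


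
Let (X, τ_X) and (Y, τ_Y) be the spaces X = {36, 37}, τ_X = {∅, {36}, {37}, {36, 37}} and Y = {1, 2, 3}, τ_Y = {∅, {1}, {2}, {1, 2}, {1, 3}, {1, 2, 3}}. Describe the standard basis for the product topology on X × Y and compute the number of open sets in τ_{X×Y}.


Basis B = {∅ × ∅, {36} × {1}, {36} × {2}, {37} × {1}, {37} × {2}, {36} × {1, 2}, {36} × {1, 3}, {36, 37} × {1}, {36, 37} × {2}, {37} × {1, 2}, {37} × {1, 3}, {36} × {1, 2, 3}, {37} × {1, 2, 3}, {36, 37} × {1, 2}, {36, 37} × {1, 3}, {36, 37} × {1, 2, 3}}; |τ_{X×Y}| = 36.

Enumerate products U × V with U ∈ τ_X, V ∈ τ_Y (deduplicated):
  ∅ × ∅ = {} (∅)
  {36} × {1} = {(36,1)}
  {36} × {2} = {(36,2)}
  {37} × {1} = {(37,1)}
  {37} × {2} = {(37,2)}
  {36} × {1, 2} = {(36,1), (36,2)}
  {36} × {1, 3} = {(36,1), (36,3)}
  {36, 37} × {1} = {(36,1), (37,1)}
  {36, 37} × {2} = {(36,2), (37,2)}
  {37} × {1, 2} = {(37,1), (37,2)}
  {37} × {1, 3} = {(37,1), (37,3)}
  {36} × {1, 2, 3} = {(36,1), (36,2), (36,3)}
  {37} × {1, 2, 3} = {(37,1), (37,2), (37,3)}
  {36, 37} × {1, 2} = {(36,1), (36,2), (37,1), (37,2)}
  {36, 37} × {1, 3} = {(36,1), (36,3), (37,1), (37,3)}
  {36, 37} × {1, 2, 3} = {(36,1), (36,2), (36,3), (37,1), (37,2), (37,3)}
These 16 distinct sets form the basis B.
Close under arbitrary unions to get τ_{X×Y}; counting gives |τ_{X×Y}| = 36.


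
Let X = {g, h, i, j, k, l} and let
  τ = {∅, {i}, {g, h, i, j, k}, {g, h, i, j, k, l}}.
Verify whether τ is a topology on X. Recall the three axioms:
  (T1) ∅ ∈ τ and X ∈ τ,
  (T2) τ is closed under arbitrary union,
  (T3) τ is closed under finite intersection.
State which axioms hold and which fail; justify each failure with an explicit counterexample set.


τ IS a topology on X.

Axiom (T1): ∅ ∈ τ? Yes; X ∈ τ? Yes.
Axiom (T2/T3): check pairwise unions and intersections of members of τ.
All pairwise intersections and unions checked — each lies in τ. Therefore τ satisfies (T1), (T2), (T3): it IS a topology on X.


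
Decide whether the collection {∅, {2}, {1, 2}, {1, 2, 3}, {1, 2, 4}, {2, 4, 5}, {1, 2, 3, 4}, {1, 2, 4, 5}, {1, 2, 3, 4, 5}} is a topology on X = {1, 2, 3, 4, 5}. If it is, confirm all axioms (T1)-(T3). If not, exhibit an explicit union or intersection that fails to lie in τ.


τ is NOT a topology on X.

Axiom (T1): ∅ ∈ τ? Yes; X ∈ τ? Yes.
Axiom (T2/T3): check pairwise unions and intersections of members of τ.
Counterexample for (T3): {1, 2, 4} ∩ {2, 4, 5} = {2, 4} ∉ τ. Therefore τ is NOT a topology.


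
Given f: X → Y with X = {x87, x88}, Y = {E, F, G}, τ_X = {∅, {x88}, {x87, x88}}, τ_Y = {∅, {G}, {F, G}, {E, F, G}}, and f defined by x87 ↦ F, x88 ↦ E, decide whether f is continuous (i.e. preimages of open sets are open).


f is NOT continuous.

Compute f^{-1}(U) for each U ∈ τ_Y:
  U = ∅: f^{-1}(U) = ∅ ∈ τ_X ✓.
  U = {G}: f^{-1}(U) = ∅ ∈ τ_X ✓.
  U = {F, G}: f^{-1}(U) = {x87} ∉ τ_X ✗.
  U = {E, F, G}: f^{-1}(U) = {x87, x88} ∈ τ_X ✓.
Found U = {F, G} with f^{-1}(U) = {x87} not in τ_X. Therefore f is NOT continuous.


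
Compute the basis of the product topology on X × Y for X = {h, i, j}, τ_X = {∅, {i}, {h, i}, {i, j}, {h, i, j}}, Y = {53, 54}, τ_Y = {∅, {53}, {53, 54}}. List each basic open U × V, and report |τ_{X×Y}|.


Basis B = {∅ × ∅, {i} × {53}, {h, i} × {53}, {i} × {53, 54}, {i, j} × {53}, {h, i, j} × {53}, {h, i} × {53, 54}, {i, j} × {53, 54}, {h, i, j} × {53, 54}}; |τ_{X×Y}| = 14.

Enumerate products U × V with U ∈ τ_X, V ∈ τ_Y (deduplicated):
  ∅ × ∅ = {} (∅)
  {i} × {53} = {(i,53)}
  {h, i} × {53} = {(h,53), (i,53)}
  {i} × {53, 54} = {(i,53), (i,54)}
  {i, j} × {53} = {(i,53), (j,53)}
  {h, i, j} × {53} = {(h,53), (i,53), (j,53)}
  {h, i} × {53, 54} = {(h,53), (h,54), (i,53), (i,54)}
  {i, j} × {53, 54} = {(i,53), (i,54), (j,53), (j,54)}
  {h, i, j} × {53, 54} = {(h,53), (h,54), (i,53), (i,54), (j,53), (j,54)}
These 9 distinct sets form the basis B.
Close under arbitrary unions to get τ_{X×Y}; counting gives |τ_{X×Y}| = 14.


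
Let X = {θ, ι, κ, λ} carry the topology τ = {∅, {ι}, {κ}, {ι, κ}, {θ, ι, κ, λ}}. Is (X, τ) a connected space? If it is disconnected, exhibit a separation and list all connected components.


(X, τ) is connected.

Find clopen sets (U ∈ τ with X ∖ U ∈ τ):
  U = ∅, X ∖ U = {θ, ι, κ, λ} — both open, so U is clopen.
  U = {θ, ι, κ, λ}, X ∖ U = ∅ — both open, so U is clopen.
Only trivial clopens (∅ and X) exist, so (X, τ) is connected.
Compute connected components by grouping points that agree on all clopens:
  component: {θ, ι, κ, λ}


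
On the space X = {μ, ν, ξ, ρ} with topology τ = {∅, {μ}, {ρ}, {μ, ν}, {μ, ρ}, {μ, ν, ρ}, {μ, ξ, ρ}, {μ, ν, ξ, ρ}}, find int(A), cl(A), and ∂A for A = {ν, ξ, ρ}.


int(A) = {ρ}, cl(A) = {ν, ξ, ρ}, ∂A = {ν, ξ}.

Closed sets in (X, τ) are complements of opens:
  closed(X, τ) = {∅, {ν}, {ξ}, {ν, ξ}, {ξ, ρ}, {μ, ν, ξ}, {ν, ξ, ρ}, {μ, ν, ξ, ρ}}.
int(A) = ⋃ {U ∈ τ : U ⊆ A}. Opens contained in A: ∅, {ρ}.
Taking the union of these: int(A) = {ρ}.
cl(A) = ⋂ {C closed : A ⊆ C}. Closed sets containing A: {ν, ξ, ρ}, {μ, ν, ξ, ρ}.
Intersecting these: cl(A) = {ν, ξ, ρ}.
∂A = cl(A) ∖ int(A) = {ν, ξ, ρ} ∖ {ρ} = {ν, ξ}.


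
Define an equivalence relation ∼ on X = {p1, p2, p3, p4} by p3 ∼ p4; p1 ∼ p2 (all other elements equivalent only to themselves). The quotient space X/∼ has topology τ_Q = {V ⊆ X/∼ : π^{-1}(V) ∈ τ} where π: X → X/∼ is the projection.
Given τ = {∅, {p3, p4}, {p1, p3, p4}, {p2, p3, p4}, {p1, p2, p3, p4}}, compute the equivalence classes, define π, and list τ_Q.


X/∼ = {[p1=p2], [p3=p4]}; |τ_Q| = 3.

Equivalence classes: [p1=p2], [p3=p4].
Quotient map π: X → X/∼ sends p1 ↦ [p1=p2], p2 ↦ [p1=p2], p3 ↦ [p3=p4], p4 ↦ [p3=p4].
For each subset V ⊆ X/∼, compute π^{-1}(V) ⊆ X and check whether π^{-1}(V) ∈ τ. V is open in τ_Q iff π^{-1}(V) ∈ τ.
  V = {}: π^{-1}(V) = ∅ ∈ τ ✓.
  V = {[p1=p2]}: π^{-1}(V) = {p1, p2} ∉ τ ✗.
  V = {[p3=p4]}: π^{-1}(V) = {p3, p4} ∈ τ ✓.
  V = {[p1=p2], [p3=p4]}: π^{-1}(V) = {p1, p2, p3, p4} ∈ τ ✓.
Open sets in the quotient: τ_Q = {{}, {[p3=p4]}, {[p1=p2], [p3=p4]}} (3 elements).


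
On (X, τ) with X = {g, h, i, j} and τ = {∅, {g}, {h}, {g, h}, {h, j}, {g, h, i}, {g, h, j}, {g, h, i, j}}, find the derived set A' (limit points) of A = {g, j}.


A' = {i}

For each x ∈ X, list the open sets U ∈ τ with x ∈ U, then check whether U ∩ (A ∖ {x}) ≠ ∅ for every such U.
  x = g: open {g} ∋ x has {g} ∩ (A ∖ {g}) = ∅, so x is NOT a limit point.
  x = h: open {h} ∋ x has {h} ∩ (A ∖ {h}) = ∅, so x is NOT a limit point.
  x = i: opens ∋ x are {g, h, i}, {g, h, i, j}; each meets A ∖ {i}, so x IS a limit point.
  x = j: open {h, j} ∋ x has {h, j} ∩ (A ∖ {j}) = ∅, so x is NOT a limit point.
Collecting: A' = {i}.


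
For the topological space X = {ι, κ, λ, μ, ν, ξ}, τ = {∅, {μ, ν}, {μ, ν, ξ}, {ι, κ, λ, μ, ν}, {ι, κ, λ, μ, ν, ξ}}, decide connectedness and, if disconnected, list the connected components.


(X, τ) is connected.

Find clopen sets (U ∈ τ with X ∖ U ∈ τ):
  U = ∅, X ∖ U = {ι, κ, λ, μ, ν, ξ} — both open, so U is clopen.
  U = {ι, κ, λ, μ, ν, ξ}, X ∖ U = ∅ — both open, so U is clopen.
Only trivial clopens (∅ and X) exist, so (X, τ) is connected.
Compute connected components by grouping points that agree on all clopens:
  component: {ι, κ, λ, μ, ν, ξ}


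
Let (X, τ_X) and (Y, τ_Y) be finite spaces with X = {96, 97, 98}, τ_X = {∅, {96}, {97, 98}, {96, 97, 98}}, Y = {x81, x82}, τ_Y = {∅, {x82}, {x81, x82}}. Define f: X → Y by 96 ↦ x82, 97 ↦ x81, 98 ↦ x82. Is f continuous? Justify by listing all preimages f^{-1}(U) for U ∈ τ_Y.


f is NOT continuous.

Compute f^{-1}(U) for each U ∈ τ_Y:
  U = ∅: f^{-1}(U) = ∅ ∈ τ_X ✓.
  U = {x82}: f^{-1}(U) = {96, 98} ∉ τ_X ✗.
  U = {x81, x82}: f^{-1}(U) = {96, 97, 98} ∈ τ_X ✓.
Found U = {x82} with f^{-1}(U) = {96, 98} not in τ_X. Therefore f is NOT continuous.


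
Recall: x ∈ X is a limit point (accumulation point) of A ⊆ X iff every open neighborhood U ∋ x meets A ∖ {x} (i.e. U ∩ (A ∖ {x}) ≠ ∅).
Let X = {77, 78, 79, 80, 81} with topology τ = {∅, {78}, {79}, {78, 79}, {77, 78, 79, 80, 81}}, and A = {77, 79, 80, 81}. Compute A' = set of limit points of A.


A' = {77, 80, 81}

For each x ∈ X, list the open sets U ∈ τ with x ∈ U, then check whether U ∩ (A ∖ {x}) ≠ ∅ for every such U.
  x = 77: opens ∋ x are {77, 78, 79, 80, 81}; each meets A ∖ {77}, so x IS a limit point.
  x = 78: open {78} ∋ x has {78} ∩ (A ∖ {78}) = ∅, so x is NOT a limit point.
  x = 79: open {79} ∋ x has {79} ∩ (A ∖ {79}) = ∅, so x is NOT a limit point.
  x = 80: opens ∋ x are {77, 78, 79, 80, 81}; each meets A ∖ {80}, so x IS a limit point.
  x = 81: opens ∋ x are {77, 78, 79, 80, 81}; each meets A ∖ {81}, so x IS a limit point.
Collecting: A' = {77, 80, 81}.


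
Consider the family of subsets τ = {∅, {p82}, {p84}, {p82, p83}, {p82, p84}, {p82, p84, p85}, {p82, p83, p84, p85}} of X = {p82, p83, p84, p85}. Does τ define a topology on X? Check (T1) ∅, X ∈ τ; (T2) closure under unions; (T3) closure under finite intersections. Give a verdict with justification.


τ is NOT a topology on X.

Axiom (T1): ∅ ∈ τ? Yes; X ∈ τ? Yes.
Axiom (T2/T3): check pairwise unions and intersections of members of τ.
Counterexample for (T2): {p84} ∪ {p82, p83} = {p82, p83, p84} ∉ τ. Therefore τ is NOT a topology.


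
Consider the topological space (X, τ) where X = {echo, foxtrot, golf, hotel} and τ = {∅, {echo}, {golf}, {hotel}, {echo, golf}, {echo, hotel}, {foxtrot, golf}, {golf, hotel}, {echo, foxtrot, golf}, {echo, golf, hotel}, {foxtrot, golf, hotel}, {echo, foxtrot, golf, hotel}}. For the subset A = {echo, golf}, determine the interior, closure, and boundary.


int(A) = {echo, golf}, cl(A) = {echo, foxtrot, golf}, ∂A = {foxtrot}.

Closed sets in (X, τ) are complements of opens:
  closed(X, τ) = {∅, {echo}, {foxtrot}, {hotel}, {echo, foxtrot}, {echo, hotel}, {foxtrot, golf}, {foxtrot, hotel}, {echo, foxtrot, golf}, {echo, foxtrot, hotel}, {foxtrot, golf, hotel}, {echo, foxtrot, golf, hotel}}.
int(A) = ⋃ {U ∈ τ : U ⊆ A}. Opens contained in A: ∅, {echo}, {golf}, {echo, golf}.
Taking the union of these: int(A) = {echo, golf}.
cl(A) = ⋂ {C closed : A ⊆ C}. Closed sets containing A: {echo, foxtrot, golf}, {echo, foxtrot, golf, hotel}.
Intersecting these: cl(A) = {echo, foxtrot, golf}.
∂A = cl(A) ∖ int(A) = {echo, foxtrot, golf} ∖ {echo, golf} = {foxtrot}.


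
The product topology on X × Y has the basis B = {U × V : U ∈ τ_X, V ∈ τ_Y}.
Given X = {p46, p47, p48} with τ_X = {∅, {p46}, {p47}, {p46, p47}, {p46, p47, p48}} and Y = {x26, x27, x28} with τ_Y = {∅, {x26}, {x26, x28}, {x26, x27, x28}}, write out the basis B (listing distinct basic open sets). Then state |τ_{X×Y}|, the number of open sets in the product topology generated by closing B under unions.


Basis B = {∅ × ∅, {p46} × {x26}, {p47} × {x26}, {p46} × {x26, x28}, {p46, p47} × {x26}, {p47} × {x26, x28}, {p46} × {x26, x27, x28}, {p46, p47, p48} × {x26}, {p47} × {x26, x27, x28}, {p46, p47} × {x26, x28}, {p46, p47} × {x26, x27, x28}, {p46, p47, p48} × {x26, x28}, {p46, p47, p48} × {x26, x27, x28}}; |τ_{X×Y}| = 30.

Enumerate products U × V with U ∈ τ_X, V ∈ τ_Y (deduplicated):
  ∅ × ∅ = {} (∅)
  {p46} × {x26} = {(p46,x26)}
  {p47} × {x26} = {(p47,x26)}
  {p46} × {x26, x28} = {(p46,x26), (p46,x28)}
  {p46, p47} × {x26} = {(p46,x26), (p47,x26)}
  {p47} × {x26, x28} = {(p47,x26), (p47,x28)}
  {p46} × {x26, x27, x28} = {(p46,x26), (p46,x27), (p46,x28)}
  {p46, p47, p48} × {x26} = {(p46,x26), (p47,x26), (p48,x26)}
  {p47} × {x26, x27, x28} = {(p47,x26), (p47,x27), (p47,x28)}
  {p46, p47} × {x26, x28} = {(p46,x26), (p46,x28), (p47,x26), (p47,x28)}
  {p46, p47} × {x26, x27, x28} = {(p46,x26), (p46,x27), (p46,x28), (p47,x26), (p47,x27), (p47,x28)}
  {p46, p47, p48} × {x26, x28} = {(p46,x26), (p46,x28), (p47,x26), (p47,x28), (p48,x26), (p48,x28)}
  {p46, p47, p48} × {x26, x27, x28} = {(p46,x26), (p46,x27), (p46,x28), (p47,x26), (p47,x27), (p47,x28), (p48,x26), (p48,x27), (p48,x28)}
These 13 distinct sets form the basis B.
Close under arbitrary unions to get τ_{X×Y}; counting gives |τ_{X×Y}| = 30.


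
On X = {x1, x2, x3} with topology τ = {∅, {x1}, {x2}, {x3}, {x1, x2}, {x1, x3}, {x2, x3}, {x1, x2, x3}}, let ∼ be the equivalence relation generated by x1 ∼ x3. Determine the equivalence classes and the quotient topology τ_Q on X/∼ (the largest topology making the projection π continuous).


X/∼ = {[x1=x3], [x2]}; |τ_Q| = 4.

Equivalence classes: [x1=x3], [x2].
Quotient map π: X → X/∼ sends x1 ↦ [x1=x3], x2 ↦ [x2], x3 ↦ [x1=x3].
For each subset V ⊆ X/∼, compute π^{-1}(V) ⊆ X and check whether π^{-1}(V) ∈ τ. V is open in τ_Q iff π^{-1}(V) ∈ τ.
  V = {}: π^{-1}(V) = ∅ ∈ τ ✓.
  V = {[x1=x3]}: π^{-1}(V) = {x1, x3} ∈ τ ✓.
  V = {[x2]}: π^{-1}(V) = {x2} ∈ τ ✓.
  V = {[x1=x3], [x2]}: π^{-1}(V) = {x1, x2, x3} ∈ τ ✓.
Open sets in the quotient: τ_Q = {{}, {[x1=x3]}, {[x2]}, {[x1=x3], [x2]}} (4 elements).


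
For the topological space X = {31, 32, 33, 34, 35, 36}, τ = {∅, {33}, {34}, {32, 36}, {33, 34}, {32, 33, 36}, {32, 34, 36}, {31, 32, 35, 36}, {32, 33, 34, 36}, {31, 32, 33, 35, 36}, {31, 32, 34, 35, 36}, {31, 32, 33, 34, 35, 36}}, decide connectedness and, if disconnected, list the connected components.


(X, τ) is disconnected; components = [{33}, {34}, {31, 32, 35, 36}].

Find clopen sets (U ∈ τ with X ∖ U ∈ τ):
  U = ∅, X ∖ U = {31, 32, 33, 34, 35, 36} — both open, so U is clopen.
  U = {33}, X ∖ U = {31, 32, 34, 35, 36} — both open, so U is clopen.
  U = {34}, X ∖ U = {31, 32, 33, 35, 36} — both open, so U is clopen.
  U = {33, 34}, X ∖ U = {31, 32, 35, 36} — both open, so U is clopen.
  U = {31, 32, 35, 36}, X ∖ U = {33, 34} — both open, so U is clopen.
  U = {31, 32, 33, 35, 36}, X ∖ U = {34} — both open, so U is clopen.
  U = {31, 32, 34, 35, 36}, X ∖ U = {33} — both open, so U is clopen.
  U = {31, 32, 33, 34, 35, 36}, X ∖ U = ∅ — both open, so U is clopen.
Nontrivial clopen(s) exist: e.g. {33}. So (X, τ) is disconnected.
Compute connected components by grouping points that agree on all clopens:
  component: {33}
  component: {34}
  component: {31, 32, 35, 36}


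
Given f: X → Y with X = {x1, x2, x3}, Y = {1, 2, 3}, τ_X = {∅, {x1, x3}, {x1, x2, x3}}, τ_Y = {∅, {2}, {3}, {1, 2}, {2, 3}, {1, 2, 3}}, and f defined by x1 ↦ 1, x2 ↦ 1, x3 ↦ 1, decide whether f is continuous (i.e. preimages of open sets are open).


f IS continuous.

Compute f^{-1}(U) for each U ∈ τ_Y:
  U = ∅: f^{-1}(U) = ∅ ∈ τ_X ✓.
  U = {2}: f^{-1}(U) = ∅ ∈ τ_X ✓.
  U = {3}: f^{-1}(U) = ∅ ∈ τ_X ✓.
  U = {1, 2}: f^{-1}(U) = {x1, x2, x3} ∈ τ_X ✓.
  U = {2, 3}: f^{-1}(U) = ∅ ∈ τ_X ✓.
  U = {1, 2, 3}: f^{-1}(U) = {x1, x2, x3} ∈ τ_X ✓.
Every preimage lies in τ_X, so f IS continuous.


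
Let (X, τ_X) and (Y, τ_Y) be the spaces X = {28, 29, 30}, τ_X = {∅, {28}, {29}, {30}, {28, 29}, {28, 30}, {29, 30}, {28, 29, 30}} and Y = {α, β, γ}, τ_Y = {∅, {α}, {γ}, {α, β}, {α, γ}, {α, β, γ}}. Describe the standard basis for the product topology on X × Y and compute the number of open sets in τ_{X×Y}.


Basis B = {∅ × ∅, {28} × {α}, {28} × {γ}, {29} × {α}, {29} × {γ}, {30} × {α}, {30} × {γ}, {28} × {α, β}, {28} × {α, γ}, {28, 29} × {α}, {28, 30} × {α}, {28, 29} × {γ}, {28, 30} × {γ}, {29} × {α, β}, {29} × {α, γ}, {29, 30} × {α}, {29, 30} × {γ}, {30} × {α, β}, {30} × {α, γ}, {28} × {α, β, γ}, {28, 29, 30} × {α}, {28, 29, 30} × {γ}, {29} × {α, β, γ}, {30} × {α, β, γ}, {28, 29} × {α, β}, {28, 30} × {α, β}, {28, 29} × {α, γ}, {28, 30} × {α, γ}, {29, 30} × {α, β}, {29, 30} × {α, γ}, {28, 29} × {α, β, γ}, {28, 30} × {α, β, γ}, {28, 29, 30} × {α, β}, {28, 29, 30} × {α, γ}, {29, 30} × {α, β, γ}, {28, 29, 30} × {α, β, γ}}; |τ_{X×Y}| = 216.

Enumerate products U × V with U ∈ τ_X, V ∈ τ_Y (deduplicated):
  ∅ × ∅ = {} (∅)
  {28} × {α} = {(28,α)}
  {28} × {γ} = {(28,γ)}
  {29} × {α} = {(29,α)}
  {29} × {γ} = {(29,γ)}
  {30} × {α} = {(30,α)}
  {30} × {γ} = {(30,γ)}
  {28} × {α, β} = {(28,α), (28,β)}
  {28} × {α, γ} = {(28,α), (28,γ)}
  {28, 29} × {α} = {(28,α), (29,α)}
  {28, 30} × {α} = {(28,α), (30,α)}
  {28, 29} × {γ} = {(28,γ), (29,γ)}
  {28, 30} × {γ} = {(28,γ), (30,γ)}
  {29} × {α, β} = {(29,α), (29,β)}
  {29} × {α, γ} = {(29,α), (29,γ)}
  {29, 30} × {α} = {(29,α), (30,α)}
  {29, 30} × {γ} = {(29,γ), (30,γ)}
  {30} × {α, β} = {(30,α), (30,β)}
  {30} × {α, γ} = {(30,α), (30,γ)}
  {28} × {α, β, γ} = {(28,α), (28,β), (28,γ)}
  {28, 29, 30} × {α} = {(28,α), (29,α), (30,α)}
  {28, 29, 30} × {γ} = {(28,γ), (29,γ), (30,γ)}
  {29} × {α, β, γ} = {(29,α), (29,β), (29,γ)}
  {30} × {α, β, γ} = {(30,α), (30,β), (30,γ)}
  {28, 29} × {α, β} = {(28,α), (28,β), (29,α), (29,β)}
  {28, 30} × {α, β} = {(28,α), (28,β), (30,α), (30,β)}
  {28, 29} × {α, γ} = {(28,α), (28,γ), (29,α), (29,γ)}
  {28, 30} × {α, γ} = {(28,α), (28,γ), (30,α), (30,γ)}
  {29, 30} × {α, β} = {(29,α), (29,β), (30,α), (30,β)}
  {29, 30} × {α, γ} = {(29,α), (29,γ), (30,α), (30,γ)}
  {28, 29} × {α, β, γ} = {(28,α), (28,β), (28,γ), (29,α), (29,β), (29,γ)}
  {28, 30} × {α, β, γ} = {(28,α), (28,β), (28,γ), (30,α), (30,β), (30,γ)}
  {28, 29, 30} × {α, β} = {(28,α), (28,β), (29,α), (29,β), (30,α), (30,β)}
  {28, 29, 30} × {α, γ} = {(28,α), (28,γ), (29,α), (29,γ), (30,α), (30,γ)}
  {29, 30} × {α, β, γ} = {(29,α), (29,β), (29,γ), (30,α), (30,β), (30,γ)}
  {28, 29, 30} × {α, β, γ} = {(28,α), (28,β), (28,γ), (29,α), (29,β), (29,γ), (30,α), (30,β), (30,γ)}
These 36 distinct sets form the basis B.
Close under arbitrary unions to get τ_{X×Y}; counting gives |τ_{X×Y}| = 216.


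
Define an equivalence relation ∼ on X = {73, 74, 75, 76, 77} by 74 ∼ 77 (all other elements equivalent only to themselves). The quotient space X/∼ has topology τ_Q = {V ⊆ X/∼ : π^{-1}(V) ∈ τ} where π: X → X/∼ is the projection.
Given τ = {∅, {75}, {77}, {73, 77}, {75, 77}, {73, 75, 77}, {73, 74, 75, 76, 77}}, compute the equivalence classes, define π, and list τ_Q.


X/∼ = {[73], [74=77], [75], [76]}; |τ_Q| = 3.

Equivalence classes: [73], [74=77], [75], [76].
Quotient map π: X → X/∼ sends 73 ↦ [73], 74 ↦ [74=77], 75 ↦ [75], 76 ↦ [76], 77 ↦ [74=77].
For each subset V ⊆ X/∼, compute π^{-1}(V) ⊆ X and check whether π^{-1}(V) ∈ τ. V is open in τ_Q iff π^{-1}(V) ∈ τ.
  V = {}: π^{-1}(V) = ∅ ∈ τ ✓.
  V = {[73]}: π^{-1}(V) = {73} ∉ τ ✗.
  V = {[74=77]}: π^{-1}(V) = {74, 77} ∉ τ ✗.
  V = {[73], [74=77]}: π^{-1}(V) = {73, 74, 77} ∉ τ ✗.
  V = {[75]}: π^{-1}(V) = {75} ∈ τ ✓.
  V = {[73], [75]}: π^{-1}(V) = {73, 75} ∉ τ ✗.
  V = {[74=77], [75]}: π^{-1}(V) = {74, 75, 77} ∉ τ ✗.
  V = {[73], [74=77], [75]}: π^{-1}(V) = {73, 74, 75, 77} ∉ τ ✗.
  V = {[76]}: π^{-1}(V) = {76} ∉ τ ✗.
  V = {[73], [76]}: π^{-1}(V) = {73, 76} ∉ τ ✗.
  V = {[74=77], [76]}: π^{-1}(V) = {74, 76, 77} ∉ τ ✗.
  V = {[73], [74=77], [76]}: π^{-1}(V) = {73, 74, 76, 77} ∉ τ ✗.
  V = {[75], [76]}: π^{-1}(V) = {75, 76} ∉ τ ✗.
  V = {[73], [75], [76]}: π^{-1}(V) = {73, 75, 76} ∉ τ ✗.
  V = {[74=77], [75], [76]}: π^{-1}(V) = {74, 75, 76, 77} ∉ τ ✗.
  V = {[73], [74=77], [75], [76]}: π^{-1}(V) = {73, 74, 75, 76, 77} ∈ τ ✓.
Open sets in the quotient: τ_Q = {{}, {[75]}, {[73], [74=77], [75], [76]}} (3 elements).
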